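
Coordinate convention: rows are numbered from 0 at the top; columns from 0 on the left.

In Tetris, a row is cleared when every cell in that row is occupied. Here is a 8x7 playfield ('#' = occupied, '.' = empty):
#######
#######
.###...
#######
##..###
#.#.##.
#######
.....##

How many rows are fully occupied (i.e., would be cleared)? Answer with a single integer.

Check each row:
  row 0: 0 empty cells -> FULL (clear)
  row 1: 0 empty cells -> FULL (clear)
  row 2: 4 empty cells -> not full
  row 3: 0 empty cells -> FULL (clear)
  row 4: 2 empty cells -> not full
  row 5: 3 empty cells -> not full
  row 6: 0 empty cells -> FULL (clear)
  row 7: 5 empty cells -> not full
Total rows cleared: 4

Answer: 4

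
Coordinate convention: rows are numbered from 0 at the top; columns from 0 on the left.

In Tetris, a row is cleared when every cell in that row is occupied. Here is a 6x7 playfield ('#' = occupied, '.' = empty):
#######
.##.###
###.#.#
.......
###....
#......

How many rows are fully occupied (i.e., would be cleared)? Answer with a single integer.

Answer: 1

Derivation:
Check each row:
  row 0: 0 empty cells -> FULL (clear)
  row 1: 2 empty cells -> not full
  row 2: 2 empty cells -> not full
  row 3: 7 empty cells -> not full
  row 4: 4 empty cells -> not full
  row 5: 6 empty cells -> not full
Total rows cleared: 1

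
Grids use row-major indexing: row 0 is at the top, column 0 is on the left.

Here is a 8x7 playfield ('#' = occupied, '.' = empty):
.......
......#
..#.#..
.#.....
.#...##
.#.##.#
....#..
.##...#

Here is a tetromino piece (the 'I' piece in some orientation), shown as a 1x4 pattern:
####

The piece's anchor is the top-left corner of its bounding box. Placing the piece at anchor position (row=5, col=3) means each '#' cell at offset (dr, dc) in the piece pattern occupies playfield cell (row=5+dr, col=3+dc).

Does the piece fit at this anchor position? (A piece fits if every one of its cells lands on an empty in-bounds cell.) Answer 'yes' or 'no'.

Answer: no

Derivation:
Check each piece cell at anchor (5, 3):
  offset (0,0) -> (5,3): occupied ('#') -> FAIL
  offset (0,1) -> (5,4): occupied ('#') -> FAIL
  offset (0,2) -> (5,5): empty -> OK
  offset (0,3) -> (5,6): occupied ('#') -> FAIL
All cells valid: no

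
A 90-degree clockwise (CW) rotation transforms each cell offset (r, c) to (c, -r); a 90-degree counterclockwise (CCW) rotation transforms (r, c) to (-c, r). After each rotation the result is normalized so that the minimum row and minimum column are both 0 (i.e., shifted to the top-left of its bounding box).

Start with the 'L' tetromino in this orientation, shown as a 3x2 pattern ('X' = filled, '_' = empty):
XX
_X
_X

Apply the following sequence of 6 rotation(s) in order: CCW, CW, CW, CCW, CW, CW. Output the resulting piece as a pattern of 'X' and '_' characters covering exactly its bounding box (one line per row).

Start:
XX
_X
_X
After rotation 1 (CCW):
XXX
X__
After rotation 2 (CW):
XX
_X
_X
After rotation 3 (CW):
__X
XXX
After rotation 4 (CCW):
XX
_X
_X
After rotation 5 (CW):
__X
XXX
After rotation 6 (CW):
X_
X_
XX

Answer: X_
X_
XX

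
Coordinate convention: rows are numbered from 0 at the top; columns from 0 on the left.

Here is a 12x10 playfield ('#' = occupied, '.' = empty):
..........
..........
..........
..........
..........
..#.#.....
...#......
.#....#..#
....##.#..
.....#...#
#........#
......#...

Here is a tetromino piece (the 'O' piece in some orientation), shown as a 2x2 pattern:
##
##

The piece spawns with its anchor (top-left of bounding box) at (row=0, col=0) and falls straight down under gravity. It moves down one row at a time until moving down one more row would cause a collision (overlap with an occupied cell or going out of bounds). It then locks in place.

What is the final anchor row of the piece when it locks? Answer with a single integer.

Spawn at (row=0, col=0). Try each row:
  row 0: fits
  row 1: fits
  row 2: fits
  row 3: fits
  row 4: fits
  row 5: fits
  row 6: blocked -> lock at row 5

Answer: 5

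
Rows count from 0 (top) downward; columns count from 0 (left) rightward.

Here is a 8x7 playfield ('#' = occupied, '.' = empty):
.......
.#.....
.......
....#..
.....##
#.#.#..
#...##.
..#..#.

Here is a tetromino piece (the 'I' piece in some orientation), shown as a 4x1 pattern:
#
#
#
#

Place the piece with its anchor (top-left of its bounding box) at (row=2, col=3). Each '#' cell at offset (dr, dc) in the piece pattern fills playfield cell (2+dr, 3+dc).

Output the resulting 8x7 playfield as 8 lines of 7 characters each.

Answer: .......
.#.....
...#...
...##..
...#.##
#.###..
#...##.
..#..#.

Derivation:
Fill (2+0,3+0) = (2,3)
Fill (2+1,3+0) = (3,3)
Fill (2+2,3+0) = (4,3)
Fill (2+3,3+0) = (5,3)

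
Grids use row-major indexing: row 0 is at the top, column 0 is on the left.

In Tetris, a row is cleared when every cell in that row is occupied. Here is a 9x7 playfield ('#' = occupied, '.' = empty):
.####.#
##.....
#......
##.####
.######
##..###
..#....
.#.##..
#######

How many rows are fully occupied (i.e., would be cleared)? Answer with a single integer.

Answer: 1

Derivation:
Check each row:
  row 0: 2 empty cells -> not full
  row 1: 5 empty cells -> not full
  row 2: 6 empty cells -> not full
  row 3: 1 empty cell -> not full
  row 4: 1 empty cell -> not full
  row 5: 2 empty cells -> not full
  row 6: 6 empty cells -> not full
  row 7: 4 empty cells -> not full
  row 8: 0 empty cells -> FULL (clear)
Total rows cleared: 1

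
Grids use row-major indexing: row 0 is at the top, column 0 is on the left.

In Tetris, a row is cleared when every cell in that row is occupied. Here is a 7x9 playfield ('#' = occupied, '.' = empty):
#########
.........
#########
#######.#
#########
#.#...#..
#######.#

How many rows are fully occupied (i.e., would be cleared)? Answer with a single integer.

Check each row:
  row 0: 0 empty cells -> FULL (clear)
  row 1: 9 empty cells -> not full
  row 2: 0 empty cells -> FULL (clear)
  row 3: 1 empty cell -> not full
  row 4: 0 empty cells -> FULL (clear)
  row 5: 6 empty cells -> not full
  row 6: 1 empty cell -> not full
Total rows cleared: 3

Answer: 3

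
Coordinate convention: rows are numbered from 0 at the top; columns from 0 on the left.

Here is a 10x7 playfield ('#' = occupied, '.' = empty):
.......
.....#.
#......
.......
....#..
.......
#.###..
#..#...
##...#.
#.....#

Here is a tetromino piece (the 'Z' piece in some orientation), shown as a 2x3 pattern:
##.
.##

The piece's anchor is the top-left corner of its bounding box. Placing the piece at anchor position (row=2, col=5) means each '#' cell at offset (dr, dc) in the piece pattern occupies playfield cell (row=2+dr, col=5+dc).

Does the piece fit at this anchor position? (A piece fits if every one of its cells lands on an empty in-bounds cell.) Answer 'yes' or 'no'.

Check each piece cell at anchor (2, 5):
  offset (0,0) -> (2,5): empty -> OK
  offset (0,1) -> (2,6): empty -> OK
  offset (1,1) -> (3,6): empty -> OK
  offset (1,2) -> (3,7): out of bounds -> FAIL
All cells valid: no

Answer: no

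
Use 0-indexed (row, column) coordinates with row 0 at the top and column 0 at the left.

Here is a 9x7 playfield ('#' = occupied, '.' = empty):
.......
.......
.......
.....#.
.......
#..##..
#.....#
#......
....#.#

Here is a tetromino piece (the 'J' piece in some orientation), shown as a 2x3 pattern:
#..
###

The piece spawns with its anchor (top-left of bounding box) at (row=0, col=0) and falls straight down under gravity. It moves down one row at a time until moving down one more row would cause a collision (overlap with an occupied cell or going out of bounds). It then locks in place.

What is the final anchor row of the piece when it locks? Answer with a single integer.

Answer: 3

Derivation:
Spawn at (row=0, col=0). Try each row:
  row 0: fits
  row 1: fits
  row 2: fits
  row 3: fits
  row 4: blocked -> lock at row 3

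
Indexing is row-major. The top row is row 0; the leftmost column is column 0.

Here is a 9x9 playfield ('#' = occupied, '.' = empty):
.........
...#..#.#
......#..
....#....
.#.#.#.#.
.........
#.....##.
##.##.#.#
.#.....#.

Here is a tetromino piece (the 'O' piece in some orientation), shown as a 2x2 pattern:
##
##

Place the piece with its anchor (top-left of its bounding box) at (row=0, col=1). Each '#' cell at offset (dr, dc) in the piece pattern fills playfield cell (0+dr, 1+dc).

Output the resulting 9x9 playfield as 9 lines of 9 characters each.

Answer: .##......
.###..#.#
......#..
....#....
.#.#.#.#.
.........
#.....##.
##.##.#.#
.#.....#.

Derivation:
Fill (0+0,1+0) = (0,1)
Fill (0+0,1+1) = (0,2)
Fill (0+1,1+0) = (1,1)
Fill (0+1,1+1) = (1,2)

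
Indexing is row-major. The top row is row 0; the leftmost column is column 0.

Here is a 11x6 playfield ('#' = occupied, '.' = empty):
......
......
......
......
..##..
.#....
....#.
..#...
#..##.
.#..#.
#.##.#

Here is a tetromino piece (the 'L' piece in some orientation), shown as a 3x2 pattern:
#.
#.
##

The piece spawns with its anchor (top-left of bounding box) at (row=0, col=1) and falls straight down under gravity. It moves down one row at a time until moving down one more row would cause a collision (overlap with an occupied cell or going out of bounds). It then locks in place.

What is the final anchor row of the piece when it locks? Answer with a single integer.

Spawn at (row=0, col=1). Try each row:
  row 0: fits
  row 1: fits
  row 2: blocked -> lock at row 1

Answer: 1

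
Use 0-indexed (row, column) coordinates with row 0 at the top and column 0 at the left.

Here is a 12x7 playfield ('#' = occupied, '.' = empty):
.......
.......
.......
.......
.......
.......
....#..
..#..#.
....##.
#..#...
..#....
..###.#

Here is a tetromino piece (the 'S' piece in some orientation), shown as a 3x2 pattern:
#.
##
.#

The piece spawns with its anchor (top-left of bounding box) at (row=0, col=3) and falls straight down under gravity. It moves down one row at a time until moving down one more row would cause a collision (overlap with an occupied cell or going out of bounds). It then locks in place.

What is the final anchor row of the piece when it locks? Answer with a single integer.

Spawn at (row=0, col=3). Try each row:
  row 0: fits
  row 1: fits
  row 2: fits
  row 3: fits
  row 4: blocked -> lock at row 3

Answer: 3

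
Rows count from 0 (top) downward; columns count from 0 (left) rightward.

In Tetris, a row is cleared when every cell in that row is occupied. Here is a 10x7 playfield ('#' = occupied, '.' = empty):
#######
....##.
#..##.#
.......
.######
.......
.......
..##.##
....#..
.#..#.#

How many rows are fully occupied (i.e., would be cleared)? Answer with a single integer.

Check each row:
  row 0: 0 empty cells -> FULL (clear)
  row 1: 5 empty cells -> not full
  row 2: 3 empty cells -> not full
  row 3: 7 empty cells -> not full
  row 4: 1 empty cell -> not full
  row 5: 7 empty cells -> not full
  row 6: 7 empty cells -> not full
  row 7: 3 empty cells -> not full
  row 8: 6 empty cells -> not full
  row 9: 4 empty cells -> not full
Total rows cleared: 1

Answer: 1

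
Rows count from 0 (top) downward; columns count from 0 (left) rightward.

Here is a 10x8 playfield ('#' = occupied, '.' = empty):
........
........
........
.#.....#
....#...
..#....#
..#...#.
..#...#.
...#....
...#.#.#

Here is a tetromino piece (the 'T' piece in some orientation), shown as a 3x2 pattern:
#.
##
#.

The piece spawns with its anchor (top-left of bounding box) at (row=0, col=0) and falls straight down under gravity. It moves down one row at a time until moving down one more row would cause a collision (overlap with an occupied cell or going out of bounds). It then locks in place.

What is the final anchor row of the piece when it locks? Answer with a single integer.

Spawn at (row=0, col=0). Try each row:
  row 0: fits
  row 1: fits
  row 2: blocked -> lock at row 1

Answer: 1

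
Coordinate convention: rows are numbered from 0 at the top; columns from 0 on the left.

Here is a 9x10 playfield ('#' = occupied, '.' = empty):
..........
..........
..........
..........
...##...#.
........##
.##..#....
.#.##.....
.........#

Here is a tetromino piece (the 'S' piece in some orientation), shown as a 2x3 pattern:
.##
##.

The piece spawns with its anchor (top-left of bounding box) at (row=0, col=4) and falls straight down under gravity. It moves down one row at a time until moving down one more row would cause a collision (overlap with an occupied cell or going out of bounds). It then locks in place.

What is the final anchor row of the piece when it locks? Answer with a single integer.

Spawn at (row=0, col=4). Try each row:
  row 0: fits
  row 1: fits
  row 2: fits
  row 3: blocked -> lock at row 2

Answer: 2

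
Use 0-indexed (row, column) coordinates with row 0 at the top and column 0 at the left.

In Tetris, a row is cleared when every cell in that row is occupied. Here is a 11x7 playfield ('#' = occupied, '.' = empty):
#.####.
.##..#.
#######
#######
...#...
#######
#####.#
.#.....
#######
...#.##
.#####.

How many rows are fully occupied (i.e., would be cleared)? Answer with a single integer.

Answer: 4

Derivation:
Check each row:
  row 0: 2 empty cells -> not full
  row 1: 4 empty cells -> not full
  row 2: 0 empty cells -> FULL (clear)
  row 3: 0 empty cells -> FULL (clear)
  row 4: 6 empty cells -> not full
  row 5: 0 empty cells -> FULL (clear)
  row 6: 1 empty cell -> not full
  row 7: 6 empty cells -> not full
  row 8: 0 empty cells -> FULL (clear)
  row 9: 4 empty cells -> not full
  row 10: 2 empty cells -> not full
Total rows cleared: 4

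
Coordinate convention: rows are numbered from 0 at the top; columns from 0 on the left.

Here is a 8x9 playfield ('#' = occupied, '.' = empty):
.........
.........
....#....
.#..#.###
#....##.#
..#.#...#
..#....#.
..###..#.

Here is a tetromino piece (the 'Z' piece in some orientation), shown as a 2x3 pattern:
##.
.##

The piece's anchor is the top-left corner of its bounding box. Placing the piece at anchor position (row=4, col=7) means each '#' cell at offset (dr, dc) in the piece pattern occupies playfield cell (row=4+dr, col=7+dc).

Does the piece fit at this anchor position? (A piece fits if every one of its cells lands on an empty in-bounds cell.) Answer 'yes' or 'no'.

Check each piece cell at anchor (4, 7):
  offset (0,0) -> (4,7): empty -> OK
  offset (0,1) -> (4,8): occupied ('#') -> FAIL
  offset (1,1) -> (5,8): occupied ('#') -> FAIL
  offset (1,2) -> (5,9): out of bounds -> FAIL
All cells valid: no

Answer: no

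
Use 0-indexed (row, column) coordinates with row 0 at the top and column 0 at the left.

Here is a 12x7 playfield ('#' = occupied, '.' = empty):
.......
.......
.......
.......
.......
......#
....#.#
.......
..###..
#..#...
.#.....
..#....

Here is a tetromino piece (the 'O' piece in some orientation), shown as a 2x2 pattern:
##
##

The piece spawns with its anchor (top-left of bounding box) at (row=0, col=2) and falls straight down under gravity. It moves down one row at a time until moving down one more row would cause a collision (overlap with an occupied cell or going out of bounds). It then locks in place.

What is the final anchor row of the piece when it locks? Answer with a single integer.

Spawn at (row=0, col=2). Try each row:
  row 0: fits
  row 1: fits
  row 2: fits
  row 3: fits
  row 4: fits
  row 5: fits
  row 6: fits
  row 7: blocked -> lock at row 6

Answer: 6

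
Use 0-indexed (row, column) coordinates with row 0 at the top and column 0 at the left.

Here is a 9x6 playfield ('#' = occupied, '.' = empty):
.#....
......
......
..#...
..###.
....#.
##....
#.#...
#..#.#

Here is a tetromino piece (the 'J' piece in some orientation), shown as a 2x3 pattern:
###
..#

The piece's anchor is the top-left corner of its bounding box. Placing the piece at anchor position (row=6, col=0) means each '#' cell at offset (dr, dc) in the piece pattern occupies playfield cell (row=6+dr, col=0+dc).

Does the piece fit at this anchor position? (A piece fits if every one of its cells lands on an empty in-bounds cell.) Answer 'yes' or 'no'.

Answer: no

Derivation:
Check each piece cell at anchor (6, 0):
  offset (0,0) -> (6,0): occupied ('#') -> FAIL
  offset (0,1) -> (6,1): occupied ('#') -> FAIL
  offset (0,2) -> (6,2): empty -> OK
  offset (1,2) -> (7,2): occupied ('#') -> FAIL
All cells valid: no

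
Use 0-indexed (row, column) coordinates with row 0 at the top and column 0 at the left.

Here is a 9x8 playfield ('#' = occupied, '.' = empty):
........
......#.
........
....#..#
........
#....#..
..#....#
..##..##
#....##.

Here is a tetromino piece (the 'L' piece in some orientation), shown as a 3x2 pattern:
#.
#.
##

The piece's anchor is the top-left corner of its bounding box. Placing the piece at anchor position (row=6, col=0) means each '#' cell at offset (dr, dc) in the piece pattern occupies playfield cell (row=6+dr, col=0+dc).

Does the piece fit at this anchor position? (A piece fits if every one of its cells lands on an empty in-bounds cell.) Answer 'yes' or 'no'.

Answer: no

Derivation:
Check each piece cell at anchor (6, 0):
  offset (0,0) -> (6,0): empty -> OK
  offset (1,0) -> (7,0): empty -> OK
  offset (2,0) -> (8,0): occupied ('#') -> FAIL
  offset (2,1) -> (8,1): empty -> OK
All cells valid: no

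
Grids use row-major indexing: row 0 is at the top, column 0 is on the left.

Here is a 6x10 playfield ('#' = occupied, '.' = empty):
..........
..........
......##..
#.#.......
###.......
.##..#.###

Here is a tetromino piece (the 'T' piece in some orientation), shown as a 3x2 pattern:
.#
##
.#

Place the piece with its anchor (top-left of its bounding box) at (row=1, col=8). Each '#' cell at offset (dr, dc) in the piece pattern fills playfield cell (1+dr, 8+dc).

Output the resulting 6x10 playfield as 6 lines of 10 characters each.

Fill (1+0,8+1) = (1,9)
Fill (1+1,8+0) = (2,8)
Fill (1+1,8+1) = (2,9)
Fill (1+2,8+1) = (3,9)

Answer: ..........
.........#
......####
#.#......#
###.......
.##..#.###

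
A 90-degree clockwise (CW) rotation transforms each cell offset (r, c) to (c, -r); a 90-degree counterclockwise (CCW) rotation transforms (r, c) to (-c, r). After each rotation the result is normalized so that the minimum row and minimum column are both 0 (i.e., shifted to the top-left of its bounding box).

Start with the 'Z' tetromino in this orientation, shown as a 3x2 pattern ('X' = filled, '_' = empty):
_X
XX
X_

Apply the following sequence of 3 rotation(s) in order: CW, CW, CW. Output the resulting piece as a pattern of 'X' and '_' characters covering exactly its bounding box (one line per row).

Start:
_X
XX
X_
After rotation 1 (CW):
XX_
_XX
After rotation 2 (CW):
_X
XX
X_
After rotation 3 (CW):
XX_
_XX

Answer: XX_
_XX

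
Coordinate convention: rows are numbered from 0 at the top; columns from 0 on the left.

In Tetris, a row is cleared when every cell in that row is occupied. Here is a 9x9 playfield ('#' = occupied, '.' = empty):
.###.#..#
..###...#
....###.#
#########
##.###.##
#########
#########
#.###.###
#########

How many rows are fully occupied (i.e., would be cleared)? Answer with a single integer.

Answer: 4

Derivation:
Check each row:
  row 0: 4 empty cells -> not full
  row 1: 5 empty cells -> not full
  row 2: 5 empty cells -> not full
  row 3: 0 empty cells -> FULL (clear)
  row 4: 2 empty cells -> not full
  row 5: 0 empty cells -> FULL (clear)
  row 6: 0 empty cells -> FULL (clear)
  row 7: 2 empty cells -> not full
  row 8: 0 empty cells -> FULL (clear)
Total rows cleared: 4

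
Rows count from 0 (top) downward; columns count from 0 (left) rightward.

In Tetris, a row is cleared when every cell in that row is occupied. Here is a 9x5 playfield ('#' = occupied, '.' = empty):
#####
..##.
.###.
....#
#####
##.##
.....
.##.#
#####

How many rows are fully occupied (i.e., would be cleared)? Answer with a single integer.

Answer: 3

Derivation:
Check each row:
  row 0: 0 empty cells -> FULL (clear)
  row 1: 3 empty cells -> not full
  row 2: 2 empty cells -> not full
  row 3: 4 empty cells -> not full
  row 4: 0 empty cells -> FULL (clear)
  row 5: 1 empty cell -> not full
  row 6: 5 empty cells -> not full
  row 7: 2 empty cells -> not full
  row 8: 0 empty cells -> FULL (clear)
Total rows cleared: 3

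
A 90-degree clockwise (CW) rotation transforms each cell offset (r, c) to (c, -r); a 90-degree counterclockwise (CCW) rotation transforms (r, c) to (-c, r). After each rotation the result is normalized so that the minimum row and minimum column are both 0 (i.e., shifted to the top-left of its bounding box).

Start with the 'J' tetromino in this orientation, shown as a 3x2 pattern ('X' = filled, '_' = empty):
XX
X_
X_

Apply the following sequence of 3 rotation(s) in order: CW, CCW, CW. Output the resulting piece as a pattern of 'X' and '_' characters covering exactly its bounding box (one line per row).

Answer: XXX
__X

Derivation:
Start:
XX
X_
X_
After rotation 1 (CW):
XXX
__X
After rotation 2 (CCW):
XX
X_
X_
After rotation 3 (CW):
XXX
__X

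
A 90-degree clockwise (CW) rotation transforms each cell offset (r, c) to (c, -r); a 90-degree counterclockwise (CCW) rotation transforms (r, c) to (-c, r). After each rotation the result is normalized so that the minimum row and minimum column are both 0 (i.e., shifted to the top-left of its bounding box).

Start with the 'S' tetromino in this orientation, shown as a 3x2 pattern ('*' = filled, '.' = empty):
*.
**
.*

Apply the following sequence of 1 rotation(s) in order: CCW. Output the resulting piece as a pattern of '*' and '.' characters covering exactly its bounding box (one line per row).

Start:
*.
**
.*
After rotation 1 (CCW):
.**
**.

Answer: .**
**.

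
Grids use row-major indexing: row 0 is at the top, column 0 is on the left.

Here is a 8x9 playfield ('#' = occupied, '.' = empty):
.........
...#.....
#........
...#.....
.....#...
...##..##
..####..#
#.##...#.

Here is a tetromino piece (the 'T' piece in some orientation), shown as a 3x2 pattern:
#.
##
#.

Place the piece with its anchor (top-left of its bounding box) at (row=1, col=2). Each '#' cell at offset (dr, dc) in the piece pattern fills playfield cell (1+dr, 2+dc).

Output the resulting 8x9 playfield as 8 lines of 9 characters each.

Answer: .........
..##.....
#.##.....
..##.....
.....#...
...##..##
..####..#
#.##...#.

Derivation:
Fill (1+0,2+0) = (1,2)
Fill (1+1,2+0) = (2,2)
Fill (1+1,2+1) = (2,3)
Fill (1+2,2+0) = (3,2)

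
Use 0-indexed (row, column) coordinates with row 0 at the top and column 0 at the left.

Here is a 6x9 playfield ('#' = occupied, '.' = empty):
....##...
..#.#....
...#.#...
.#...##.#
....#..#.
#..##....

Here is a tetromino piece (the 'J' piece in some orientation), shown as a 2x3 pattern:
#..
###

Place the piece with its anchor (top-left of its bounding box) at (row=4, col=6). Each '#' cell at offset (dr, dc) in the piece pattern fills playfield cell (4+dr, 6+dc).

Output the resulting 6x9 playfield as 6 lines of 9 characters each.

Answer: ....##...
..#.#....
...#.#...
.#...##.#
....#.##.
#..##.###

Derivation:
Fill (4+0,6+0) = (4,6)
Fill (4+1,6+0) = (5,6)
Fill (4+1,6+1) = (5,7)
Fill (4+1,6+2) = (5,8)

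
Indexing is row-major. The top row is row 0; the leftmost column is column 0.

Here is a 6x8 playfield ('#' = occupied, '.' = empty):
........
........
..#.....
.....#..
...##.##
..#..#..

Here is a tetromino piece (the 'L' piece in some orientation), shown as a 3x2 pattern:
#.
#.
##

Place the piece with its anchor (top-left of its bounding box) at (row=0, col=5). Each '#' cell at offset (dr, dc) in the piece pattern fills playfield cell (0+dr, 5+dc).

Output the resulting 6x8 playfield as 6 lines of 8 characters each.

Answer: .....#..
.....#..
..#..##.
.....#..
...##.##
..#..#..

Derivation:
Fill (0+0,5+0) = (0,5)
Fill (0+1,5+0) = (1,5)
Fill (0+2,5+0) = (2,5)
Fill (0+2,5+1) = (2,6)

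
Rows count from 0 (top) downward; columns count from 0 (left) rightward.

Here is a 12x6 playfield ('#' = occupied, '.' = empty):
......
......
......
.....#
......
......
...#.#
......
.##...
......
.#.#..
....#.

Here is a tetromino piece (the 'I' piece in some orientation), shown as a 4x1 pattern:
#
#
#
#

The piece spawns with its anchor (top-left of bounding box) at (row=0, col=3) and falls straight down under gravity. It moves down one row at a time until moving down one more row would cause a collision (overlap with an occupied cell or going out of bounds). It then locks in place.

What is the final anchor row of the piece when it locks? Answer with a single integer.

Spawn at (row=0, col=3). Try each row:
  row 0: fits
  row 1: fits
  row 2: fits
  row 3: blocked -> lock at row 2

Answer: 2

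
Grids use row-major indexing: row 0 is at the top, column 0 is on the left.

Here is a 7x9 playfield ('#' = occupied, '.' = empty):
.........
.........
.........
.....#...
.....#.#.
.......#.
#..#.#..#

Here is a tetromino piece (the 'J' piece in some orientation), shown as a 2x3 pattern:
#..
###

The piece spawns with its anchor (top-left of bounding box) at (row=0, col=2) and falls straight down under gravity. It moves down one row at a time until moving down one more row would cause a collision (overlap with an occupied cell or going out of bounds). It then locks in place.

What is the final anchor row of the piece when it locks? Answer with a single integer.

Answer: 4

Derivation:
Spawn at (row=0, col=2). Try each row:
  row 0: fits
  row 1: fits
  row 2: fits
  row 3: fits
  row 4: fits
  row 5: blocked -> lock at row 4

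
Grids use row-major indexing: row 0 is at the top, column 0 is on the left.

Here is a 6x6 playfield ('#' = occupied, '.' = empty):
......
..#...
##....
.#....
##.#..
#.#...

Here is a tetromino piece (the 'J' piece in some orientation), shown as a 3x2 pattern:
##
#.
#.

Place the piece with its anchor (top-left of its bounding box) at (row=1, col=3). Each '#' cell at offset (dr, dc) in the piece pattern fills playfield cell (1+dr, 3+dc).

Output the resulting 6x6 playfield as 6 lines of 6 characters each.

Answer: ......
..###.
##.#..
.#.#..
##.#..
#.#...

Derivation:
Fill (1+0,3+0) = (1,3)
Fill (1+0,3+1) = (1,4)
Fill (1+1,3+0) = (2,3)
Fill (1+2,3+0) = (3,3)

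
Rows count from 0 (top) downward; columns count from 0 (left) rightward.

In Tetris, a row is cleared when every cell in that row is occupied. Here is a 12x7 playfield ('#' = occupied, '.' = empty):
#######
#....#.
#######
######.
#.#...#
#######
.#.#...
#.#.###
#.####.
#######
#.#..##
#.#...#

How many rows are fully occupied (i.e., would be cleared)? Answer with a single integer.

Check each row:
  row 0: 0 empty cells -> FULL (clear)
  row 1: 5 empty cells -> not full
  row 2: 0 empty cells -> FULL (clear)
  row 3: 1 empty cell -> not full
  row 4: 4 empty cells -> not full
  row 5: 0 empty cells -> FULL (clear)
  row 6: 5 empty cells -> not full
  row 7: 2 empty cells -> not full
  row 8: 2 empty cells -> not full
  row 9: 0 empty cells -> FULL (clear)
  row 10: 3 empty cells -> not full
  row 11: 4 empty cells -> not full
Total rows cleared: 4

Answer: 4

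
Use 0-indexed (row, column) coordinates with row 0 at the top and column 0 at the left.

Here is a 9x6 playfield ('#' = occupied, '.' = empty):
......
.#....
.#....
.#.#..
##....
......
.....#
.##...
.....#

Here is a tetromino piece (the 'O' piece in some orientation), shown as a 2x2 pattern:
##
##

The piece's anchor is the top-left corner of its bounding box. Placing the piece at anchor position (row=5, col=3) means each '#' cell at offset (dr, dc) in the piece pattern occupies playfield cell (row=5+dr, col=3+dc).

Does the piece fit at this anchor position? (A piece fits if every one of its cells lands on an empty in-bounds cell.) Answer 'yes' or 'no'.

Answer: yes

Derivation:
Check each piece cell at anchor (5, 3):
  offset (0,0) -> (5,3): empty -> OK
  offset (0,1) -> (5,4): empty -> OK
  offset (1,0) -> (6,3): empty -> OK
  offset (1,1) -> (6,4): empty -> OK
All cells valid: yes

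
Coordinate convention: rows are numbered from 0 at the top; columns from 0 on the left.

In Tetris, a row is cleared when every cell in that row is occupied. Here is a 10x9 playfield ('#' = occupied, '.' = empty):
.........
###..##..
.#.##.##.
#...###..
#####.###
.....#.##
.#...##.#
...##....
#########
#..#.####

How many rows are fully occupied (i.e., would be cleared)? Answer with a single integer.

Check each row:
  row 0: 9 empty cells -> not full
  row 1: 4 empty cells -> not full
  row 2: 4 empty cells -> not full
  row 3: 5 empty cells -> not full
  row 4: 1 empty cell -> not full
  row 5: 6 empty cells -> not full
  row 6: 5 empty cells -> not full
  row 7: 7 empty cells -> not full
  row 8: 0 empty cells -> FULL (clear)
  row 9: 3 empty cells -> not full
Total rows cleared: 1

Answer: 1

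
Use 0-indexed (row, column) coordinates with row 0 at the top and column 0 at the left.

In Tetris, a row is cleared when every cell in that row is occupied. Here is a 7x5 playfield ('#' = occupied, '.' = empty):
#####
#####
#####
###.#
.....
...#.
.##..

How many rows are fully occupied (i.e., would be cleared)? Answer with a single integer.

Answer: 3

Derivation:
Check each row:
  row 0: 0 empty cells -> FULL (clear)
  row 1: 0 empty cells -> FULL (clear)
  row 2: 0 empty cells -> FULL (clear)
  row 3: 1 empty cell -> not full
  row 4: 5 empty cells -> not full
  row 5: 4 empty cells -> not full
  row 6: 3 empty cells -> not full
Total rows cleared: 3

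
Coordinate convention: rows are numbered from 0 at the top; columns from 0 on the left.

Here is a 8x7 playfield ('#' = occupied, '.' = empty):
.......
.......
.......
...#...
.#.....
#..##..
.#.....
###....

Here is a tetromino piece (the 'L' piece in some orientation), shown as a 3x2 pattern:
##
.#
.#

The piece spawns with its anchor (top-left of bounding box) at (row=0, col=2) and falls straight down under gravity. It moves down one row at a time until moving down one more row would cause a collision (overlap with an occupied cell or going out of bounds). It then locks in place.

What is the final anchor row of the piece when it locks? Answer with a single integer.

Spawn at (row=0, col=2). Try each row:
  row 0: fits
  row 1: blocked -> lock at row 0

Answer: 0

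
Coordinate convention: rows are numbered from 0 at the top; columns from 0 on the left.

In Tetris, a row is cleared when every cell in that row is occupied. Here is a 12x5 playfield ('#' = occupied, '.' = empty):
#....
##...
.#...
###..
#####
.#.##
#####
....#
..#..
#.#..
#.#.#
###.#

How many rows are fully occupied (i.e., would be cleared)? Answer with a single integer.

Check each row:
  row 0: 4 empty cells -> not full
  row 1: 3 empty cells -> not full
  row 2: 4 empty cells -> not full
  row 3: 2 empty cells -> not full
  row 4: 0 empty cells -> FULL (clear)
  row 5: 2 empty cells -> not full
  row 6: 0 empty cells -> FULL (clear)
  row 7: 4 empty cells -> not full
  row 8: 4 empty cells -> not full
  row 9: 3 empty cells -> not full
  row 10: 2 empty cells -> not full
  row 11: 1 empty cell -> not full
Total rows cleared: 2

Answer: 2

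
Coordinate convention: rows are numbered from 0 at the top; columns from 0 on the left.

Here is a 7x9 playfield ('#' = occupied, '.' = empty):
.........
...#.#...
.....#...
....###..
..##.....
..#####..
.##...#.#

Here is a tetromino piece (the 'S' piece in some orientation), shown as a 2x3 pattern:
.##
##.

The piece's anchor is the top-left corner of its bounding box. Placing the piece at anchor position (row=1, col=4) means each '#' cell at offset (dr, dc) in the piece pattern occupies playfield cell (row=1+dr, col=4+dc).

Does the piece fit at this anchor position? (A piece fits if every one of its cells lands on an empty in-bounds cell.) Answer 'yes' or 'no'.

Check each piece cell at anchor (1, 4):
  offset (0,1) -> (1,5): occupied ('#') -> FAIL
  offset (0,2) -> (1,6): empty -> OK
  offset (1,0) -> (2,4): empty -> OK
  offset (1,1) -> (2,5): occupied ('#') -> FAIL
All cells valid: no

Answer: no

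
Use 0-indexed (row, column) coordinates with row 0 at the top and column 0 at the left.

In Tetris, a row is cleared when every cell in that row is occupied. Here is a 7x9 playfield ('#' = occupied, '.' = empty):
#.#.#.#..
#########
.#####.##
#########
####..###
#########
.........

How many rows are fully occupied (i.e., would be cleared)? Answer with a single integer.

Answer: 3

Derivation:
Check each row:
  row 0: 5 empty cells -> not full
  row 1: 0 empty cells -> FULL (clear)
  row 2: 2 empty cells -> not full
  row 3: 0 empty cells -> FULL (clear)
  row 4: 2 empty cells -> not full
  row 5: 0 empty cells -> FULL (clear)
  row 6: 9 empty cells -> not full
Total rows cleared: 3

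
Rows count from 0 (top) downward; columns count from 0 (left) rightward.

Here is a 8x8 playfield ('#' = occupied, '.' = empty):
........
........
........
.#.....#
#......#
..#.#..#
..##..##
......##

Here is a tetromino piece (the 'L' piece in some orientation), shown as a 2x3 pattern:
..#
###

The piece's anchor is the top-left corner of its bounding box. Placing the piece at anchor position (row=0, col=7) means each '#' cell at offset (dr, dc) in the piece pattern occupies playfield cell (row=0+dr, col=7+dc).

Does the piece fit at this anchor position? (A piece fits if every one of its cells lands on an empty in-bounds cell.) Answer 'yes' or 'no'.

Check each piece cell at anchor (0, 7):
  offset (0,2) -> (0,9): out of bounds -> FAIL
  offset (1,0) -> (1,7): empty -> OK
  offset (1,1) -> (1,8): out of bounds -> FAIL
  offset (1,2) -> (1,9): out of bounds -> FAIL
All cells valid: no

Answer: no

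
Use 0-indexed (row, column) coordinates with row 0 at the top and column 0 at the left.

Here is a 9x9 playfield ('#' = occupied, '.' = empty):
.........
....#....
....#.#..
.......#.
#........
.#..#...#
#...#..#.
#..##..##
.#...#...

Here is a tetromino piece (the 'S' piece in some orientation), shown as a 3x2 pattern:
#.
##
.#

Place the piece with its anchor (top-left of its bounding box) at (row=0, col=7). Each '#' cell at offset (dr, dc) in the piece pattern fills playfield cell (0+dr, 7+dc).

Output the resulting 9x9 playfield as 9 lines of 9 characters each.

Answer: .......#.
....#..##
....#.#.#
.......#.
#........
.#..#...#
#...#..#.
#..##..##
.#...#...

Derivation:
Fill (0+0,7+0) = (0,7)
Fill (0+1,7+0) = (1,7)
Fill (0+1,7+1) = (1,8)
Fill (0+2,7+1) = (2,8)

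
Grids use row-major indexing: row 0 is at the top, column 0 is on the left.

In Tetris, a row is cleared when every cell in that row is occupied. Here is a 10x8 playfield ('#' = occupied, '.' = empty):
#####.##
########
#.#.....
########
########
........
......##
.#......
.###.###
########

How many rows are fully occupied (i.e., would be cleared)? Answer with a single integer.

Check each row:
  row 0: 1 empty cell -> not full
  row 1: 0 empty cells -> FULL (clear)
  row 2: 6 empty cells -> not full
  row 3: 0 empty cells -> FULL (clear)
  row 4: 0 empty cells -> FULL (clear)
  row 5: 8 empty cells -> not full
  row 6: 6 empty cells -> not full
  row 7: 7 empty cells -> not full
  row 8: 2 empty cells -> not full
  row 9: 0 empty cells -> FULL (clear)
Total rows cleared: 4

Answer: 4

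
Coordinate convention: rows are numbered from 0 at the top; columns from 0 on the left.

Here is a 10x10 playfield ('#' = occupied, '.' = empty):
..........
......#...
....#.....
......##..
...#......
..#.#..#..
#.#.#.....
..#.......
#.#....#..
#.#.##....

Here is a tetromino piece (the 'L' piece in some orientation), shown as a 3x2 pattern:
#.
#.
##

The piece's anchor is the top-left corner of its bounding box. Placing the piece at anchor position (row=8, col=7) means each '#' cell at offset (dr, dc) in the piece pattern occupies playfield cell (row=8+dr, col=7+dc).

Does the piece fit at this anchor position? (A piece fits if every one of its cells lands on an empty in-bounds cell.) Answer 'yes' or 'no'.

Answer: no

Derivation:
Check each piece cell at anchor (8, 7):
  offset (0,0) -> (8,7): occupied ('#') -> FAIL
  offset (1,0) -> (9,7): empty -> OK
  offset (2,0) -> (10,7): out of bounds -> FAIL
  offset (2,1) -> (10,8): out of bounds -> FAIL
All cells valid: no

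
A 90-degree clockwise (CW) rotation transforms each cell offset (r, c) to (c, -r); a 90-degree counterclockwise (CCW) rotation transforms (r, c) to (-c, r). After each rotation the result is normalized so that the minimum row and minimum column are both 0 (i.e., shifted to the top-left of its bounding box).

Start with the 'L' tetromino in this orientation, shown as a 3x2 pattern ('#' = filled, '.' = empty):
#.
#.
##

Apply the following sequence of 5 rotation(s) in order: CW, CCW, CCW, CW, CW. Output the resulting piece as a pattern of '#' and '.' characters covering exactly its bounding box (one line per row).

Answer: ###
#..

Derivation:
Start:
#.
#.
##
After rotation 1 (CW):
###
#..
After rotation 2 (CCW):
#.
#.
##
After rotation 3 (CCW):
..#
###
After rotation 4 (CW):
#.
#.
##
After rotation 5 (CW):
###
#..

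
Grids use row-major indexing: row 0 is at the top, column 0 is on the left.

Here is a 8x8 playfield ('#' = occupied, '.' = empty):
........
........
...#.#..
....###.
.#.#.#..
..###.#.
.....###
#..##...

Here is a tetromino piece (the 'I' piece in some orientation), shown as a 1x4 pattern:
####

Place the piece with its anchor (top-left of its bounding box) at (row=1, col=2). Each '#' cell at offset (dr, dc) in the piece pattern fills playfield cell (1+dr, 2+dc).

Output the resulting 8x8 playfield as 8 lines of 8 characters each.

Fill (1+0,2+0) = (1,2)
Fill (1+0,2+1) = (1,3)
Fill (1+0,2+2) = (1,4)
Fill (1+0,2+3) = (1,5)

Answer: ........
..####..
...#.#..
....###.
.#.#.#..
..###.#.
.....###
#..##...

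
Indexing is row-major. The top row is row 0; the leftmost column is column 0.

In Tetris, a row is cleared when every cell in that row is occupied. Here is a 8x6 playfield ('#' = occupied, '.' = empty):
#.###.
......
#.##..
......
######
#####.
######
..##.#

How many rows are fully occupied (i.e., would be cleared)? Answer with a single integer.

Check each row:
  row 0: 2 empty cells -> not full
  row 1: 6 empty cells -> not full
  row 2: 3 empty cells -> not full
  row 3: 6 empty cells -> not full
  row 4: 0 empty cells -> FULL (clear)
  row 5: 1 empty cell -> not full
  row 6: 0 empty cells -> FULL (clear)
  row 7: 3 empty cells -> not full
Total rows cleared: 2

Answer: 2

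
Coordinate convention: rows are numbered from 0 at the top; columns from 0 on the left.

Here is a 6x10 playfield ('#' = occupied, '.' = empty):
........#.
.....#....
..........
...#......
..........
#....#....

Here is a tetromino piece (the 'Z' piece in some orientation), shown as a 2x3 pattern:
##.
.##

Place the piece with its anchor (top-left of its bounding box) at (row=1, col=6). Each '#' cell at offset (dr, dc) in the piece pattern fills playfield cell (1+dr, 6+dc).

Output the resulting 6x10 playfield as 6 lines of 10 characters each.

Answer: ........#.
.....###..
.......##.
...#......
..........
#....#....

Derivation:
Fill (1+0,6+0) = (1,6)
Fill (1+0,6+1) = (1,7)
Fill (1+1,6+1) = (2,7)
Fill (1+1,6+2) = (2,8)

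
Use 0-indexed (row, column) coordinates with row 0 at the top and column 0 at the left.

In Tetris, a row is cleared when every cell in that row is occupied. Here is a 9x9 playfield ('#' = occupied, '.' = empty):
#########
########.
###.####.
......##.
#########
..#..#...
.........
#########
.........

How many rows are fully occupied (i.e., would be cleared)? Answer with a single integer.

Answer: 3

Derivation:
Check each row:
  row 0: 0 empty cells -> FULL (clear)
  row 1: 1 empty cell -> not full
  row 2: 2 empty cells -> not full
  row 3: 7 empty cells -> not full
  row 4: 0 empty cells -> FULL (clear)
  row 5: 7 empty cells -> not full
  row 6: 9 empty cells -> not full
  row 7: 0 empty cells -> FULL (clear)
  row 8: 9 empty cells -> not full
Total rows cleared: 3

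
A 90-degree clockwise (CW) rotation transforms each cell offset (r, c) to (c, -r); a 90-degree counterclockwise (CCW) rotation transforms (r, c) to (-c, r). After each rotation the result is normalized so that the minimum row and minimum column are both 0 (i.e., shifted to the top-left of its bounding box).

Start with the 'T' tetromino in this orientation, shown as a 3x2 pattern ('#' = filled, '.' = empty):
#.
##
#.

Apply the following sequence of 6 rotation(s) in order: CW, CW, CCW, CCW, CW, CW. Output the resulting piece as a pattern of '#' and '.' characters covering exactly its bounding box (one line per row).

Start:
#.
##
#.
After rotation 1 (CW):
###
.#.
After rotation 2 (CW):
.#
##
.#
After rotation 3 (CCW):
###
.#.
After rotation 4 (CCW):
#.
##
#.
After rotation 5 (CW):
###
.#.
After rotation 6 (CW):
.#
##
.#

Answer: .#
##
.#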